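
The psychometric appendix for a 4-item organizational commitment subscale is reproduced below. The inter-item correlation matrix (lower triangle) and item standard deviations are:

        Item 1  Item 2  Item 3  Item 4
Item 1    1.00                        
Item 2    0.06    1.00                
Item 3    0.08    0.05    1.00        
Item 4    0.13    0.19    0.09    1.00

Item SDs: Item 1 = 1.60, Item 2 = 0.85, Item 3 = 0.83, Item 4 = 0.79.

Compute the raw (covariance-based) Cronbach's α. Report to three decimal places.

Σσ²ᵢ = 1.60² + 0.85² + 0.83² + 0.79² = 4.5955
Covariances σ_ij = r_ij · s_i · s_j:
  σ(Item 1,Item 2) = 0.06 × 1.60 × 0.85 = 0.0816
  σ(Item 1,Item 3) = 0.08 × 1.60 × 0.83 = 0.1062
  σ(Item 1,Item 4) = 0.13 × 1.60 × 0.79 = 0.1643
  σ(Item 2,Item 3) = 0.05 × 0.85 × 0.83 = 0.0353
  σ(Item 2,Item 4) = 0.19 × 0.85 × 0.79 = 0.1276
  σ(Item 3,Item 4) = 0.09 × 0.83 × 0.79 = 0.0590
σ²_T = Σσ²ᵢ + 2·Σσ_ij = 4.5955 + 2 × 0.5740 = 5.7435
α = (4/3)·(1 − 4.5955/5.7435) = 0.267

Cronbach's α = 0.267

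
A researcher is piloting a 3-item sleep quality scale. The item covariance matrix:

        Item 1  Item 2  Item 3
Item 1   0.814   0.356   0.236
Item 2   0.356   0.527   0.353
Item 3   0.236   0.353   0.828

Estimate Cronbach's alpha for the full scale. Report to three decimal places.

Cronbach's alpha = 0.698

Σσᵢ² = 0.814 + 0.527 + 0.828 = 2.169
Sum of the distinct covariances = 0.945
total variance = 2.169 + 2 × 0.945 = 4.059
α = (k/(k−1))·(1 − Σσᵢ²/total variance) = (3/2)·(1 − 2.169/4.059) = 0.698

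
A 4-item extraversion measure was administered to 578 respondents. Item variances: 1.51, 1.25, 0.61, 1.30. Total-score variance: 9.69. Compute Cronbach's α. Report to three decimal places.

Σσᵢ² = 1.51 + 1.25 + 0.61 + 1.30 = 4.67
α = (k/(k−1))·(1 − Σσᵢ²/total variance) = (4/3)·(1 − 4.67/9.69) = 0.691

α = 0.691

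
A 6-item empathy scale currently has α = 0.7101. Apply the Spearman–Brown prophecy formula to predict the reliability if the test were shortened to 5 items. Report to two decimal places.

predicted reliability = 0.67

Length factor m = 5/6 = 0.8333
α' = m·α / (1 − (1−m)·α)
   = 5/6 × 0.7101 / (1 − (1 − 5/6) × 0.7101)
   = 0.5917 / 0.8817 = 0.67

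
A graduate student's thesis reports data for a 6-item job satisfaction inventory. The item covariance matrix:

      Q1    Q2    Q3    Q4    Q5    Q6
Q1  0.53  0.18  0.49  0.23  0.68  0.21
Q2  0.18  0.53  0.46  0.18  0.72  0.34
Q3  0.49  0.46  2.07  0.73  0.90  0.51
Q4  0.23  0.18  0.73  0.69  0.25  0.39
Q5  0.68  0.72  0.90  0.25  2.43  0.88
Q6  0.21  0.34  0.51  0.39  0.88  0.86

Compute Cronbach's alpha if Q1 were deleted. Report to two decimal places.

Cronbach's alpha = 0.77

Remaining items: Q2, Q3, Q4, Q5, Q6 (k = 5).
Σσ²ᵢ = 0.53 + 2.07 + 0.69 + 2.43 + 0.86 = 6.58
σ²_T = 6.58 + 2 × 5.36 = 17.30
α (item deleted) = (5/4)·(1 − 6.58/17.30) = 0.77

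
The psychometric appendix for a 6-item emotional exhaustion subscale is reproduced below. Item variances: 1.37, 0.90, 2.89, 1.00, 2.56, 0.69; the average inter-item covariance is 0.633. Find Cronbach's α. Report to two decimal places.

Cronbach's α = 0.80

Σσᵢ² = 1.37 + 0.90 + 2.89 + 1.00 + 2.56 + 0.69 = 9.41
Sum of the 15 distinct covariances = 15 × 0.633 = 9.495
σ²_T = Σσᵢ² + 2·Σcov = 9.41 + 2 × 9.495 = 28.400
α = (6/5)·(1 − 9.41/28.400) = 0.80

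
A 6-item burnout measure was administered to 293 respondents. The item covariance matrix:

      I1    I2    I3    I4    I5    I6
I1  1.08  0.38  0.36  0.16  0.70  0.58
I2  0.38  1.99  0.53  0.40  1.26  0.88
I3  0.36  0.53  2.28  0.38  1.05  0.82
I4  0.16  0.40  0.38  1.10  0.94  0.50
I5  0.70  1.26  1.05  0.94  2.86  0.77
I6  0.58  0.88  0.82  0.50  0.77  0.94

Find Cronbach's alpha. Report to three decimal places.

α = 0.785

ΣVar(i) = 1.08 + 1.99 + 2.28 + 1.10 + 2.86 + 0.94 = 10.25
Sum of the distinct covariances = 9.71
total variance = 10.25 + 2 × 9.71 = 29.67
α = (k/(k−1))·(1 − ΣVar(i)/total variance) = (6/5)·(1 − 10.25/29.67) = 0.785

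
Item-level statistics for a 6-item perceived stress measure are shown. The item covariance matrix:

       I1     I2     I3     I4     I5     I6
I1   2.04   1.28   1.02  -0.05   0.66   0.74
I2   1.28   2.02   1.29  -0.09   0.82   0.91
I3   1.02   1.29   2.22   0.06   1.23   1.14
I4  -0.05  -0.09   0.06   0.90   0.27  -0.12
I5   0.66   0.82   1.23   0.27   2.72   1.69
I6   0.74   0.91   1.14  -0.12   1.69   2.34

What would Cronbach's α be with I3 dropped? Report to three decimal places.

α = 0.687

Remaining items: I1, I2, I4, I5, I6 (k = 5).
Σσ²ᵢ = 2.04 + 2.02 + 0.90 + 2.72 + 2.34 = 10.02
Var(T) = 10.02 + 2 × 6.11 = 22.24
α (item deleted) = (5/4)·(1 − 10.02/22.24) = 0.687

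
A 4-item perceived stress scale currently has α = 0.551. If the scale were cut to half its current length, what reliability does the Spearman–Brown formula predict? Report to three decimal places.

predicted reliability = 0.380

Length factor m = 1/2
α' = m·α / (1 − (1−m)·α)
   = 1/2 × 0.551 / (1 − (1 − 1/2) × 0.551)
   = 0.2755 / 0.7245 = 0.380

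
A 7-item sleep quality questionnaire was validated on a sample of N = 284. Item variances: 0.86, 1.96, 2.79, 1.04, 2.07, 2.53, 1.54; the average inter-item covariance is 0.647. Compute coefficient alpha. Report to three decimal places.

coefficient alpha = 0.793

Σσᵢ² = 0.86 + 1.96 + 2.79 + 1.04 + 2.07 + 2.53 + 1.54 = 12.79
Sum of the 21 distinct covariances = 21 × 0.647 = 13.587
σ²_T = Σσᵢ² + 2·Σcov = 12.79 + 2 × 13.587 = 39.964
α = (7/6)·(1 − 12.79/39.964) = 0.793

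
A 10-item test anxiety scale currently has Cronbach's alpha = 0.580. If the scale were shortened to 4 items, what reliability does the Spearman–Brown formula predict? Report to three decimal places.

predicted reliability = 0.356

Length factor m = 4/10 = 0.4000
α' = m·α / (1 − (1−m)·α)
   = 4/10 × 0.580 / (1 − (1 − 4/10) × 0.580)
   = 0.2320 / 0.6520 = 0.356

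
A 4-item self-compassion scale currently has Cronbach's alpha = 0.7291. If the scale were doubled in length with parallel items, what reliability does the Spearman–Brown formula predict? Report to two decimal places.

predicted reliability = 0.84

Length factor m = 2
α' = m·α / (1 + (m−1)·α)
   = 2 × 0.7291 / (1 + (2 − 1) × 0.7291)
   = 1.4582 / 1.7291 = 0.84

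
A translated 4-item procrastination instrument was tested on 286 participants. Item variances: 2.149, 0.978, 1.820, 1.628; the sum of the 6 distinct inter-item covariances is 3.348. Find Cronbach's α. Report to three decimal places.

Σσᵢ² = 2.149 + 0.978 + 1.820 + 1.628 = 6.575
Sum of distinct covariances = 3.348
σ²_total = Σσᵢ² + 2·Σcov = 6.575 + 2 × 3.348 = 13.271
α = (4/3)·(1 − 6.575/13.271) = 0.673

Cronbach's α = 0.673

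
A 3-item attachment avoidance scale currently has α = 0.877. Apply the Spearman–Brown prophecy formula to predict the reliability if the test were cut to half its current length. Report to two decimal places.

predicted reliability = 0.78

Length factor m = 1/2
α' = m·α / (1 − (1−m)·α)
   = 1/2 × 0.877 / (1 − (1 − 1/2) × 0.877)
   = 0.4385 / 0.5615 = 0.78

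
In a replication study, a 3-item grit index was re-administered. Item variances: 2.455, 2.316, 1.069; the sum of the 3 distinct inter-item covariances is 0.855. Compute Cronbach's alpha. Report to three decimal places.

Cronbach's alpha = 0.340

sum of item variances = 2.455 + 2.316 + 1.069 = 5.840
Sum of distinct covariances = 0.855
σ²_T = sum of item variances + 2·Σcov = 5.840 + 2 × 0.855 = 7.550
α = (3/2)·(1 − 5.840/7.550) = 0.340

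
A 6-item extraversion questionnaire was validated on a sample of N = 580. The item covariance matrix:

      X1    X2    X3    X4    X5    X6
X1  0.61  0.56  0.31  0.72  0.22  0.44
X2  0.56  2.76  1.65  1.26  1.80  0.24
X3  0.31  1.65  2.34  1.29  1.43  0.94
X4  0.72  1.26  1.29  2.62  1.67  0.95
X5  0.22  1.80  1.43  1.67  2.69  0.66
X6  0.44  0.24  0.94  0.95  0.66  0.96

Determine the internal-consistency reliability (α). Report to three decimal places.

sum of item variances = 0.61 + 2.76 + 2.34 + 2.62 + 2.69 + 0.96 = 11.98
Sum of the distinct covariances = 14.14
σ²_total = 11.98 + 2 × 14.14 = 40.26
α = (k/(k−1))·(1 − sum of item variances/σ²_total) = (6/5)·(1 − 11.98/40.26) = 0.843

α = 0.843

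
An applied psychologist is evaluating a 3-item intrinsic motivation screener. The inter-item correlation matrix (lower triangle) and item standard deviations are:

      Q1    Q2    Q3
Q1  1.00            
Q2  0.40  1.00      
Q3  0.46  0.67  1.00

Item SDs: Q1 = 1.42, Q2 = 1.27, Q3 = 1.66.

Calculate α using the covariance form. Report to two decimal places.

α = 0.75

Σσ²ᵢ = 1.42² + 1.27² + 1.66² = 6.3849
Covariances σ_ij = r_ij · s_i · s_j:
  σ(Q1,Q2) = 0.40 × 1.42 × 1.27 = 0.7214
  σ(Q1,Q3) = 0.46 × 1.42 × 1.66 = 1.0843
  σ(Q2,Q3) = 0.67 × 1.27 × 1.66 = 1.4125
σ²_T = Σσ²ᵢ + 2·Σσ_ij = 6.3849 + 2 × 3.2182 = 12.8213
α = (3/2)·(1 − 6.3849/12.8213) = 0.75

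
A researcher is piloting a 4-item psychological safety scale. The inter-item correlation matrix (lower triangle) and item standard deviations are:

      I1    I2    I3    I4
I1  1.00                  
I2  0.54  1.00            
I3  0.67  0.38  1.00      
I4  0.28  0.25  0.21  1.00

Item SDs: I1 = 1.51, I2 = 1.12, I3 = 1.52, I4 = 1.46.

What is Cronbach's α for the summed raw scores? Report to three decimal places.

Σσ²ᵢ = 1.51² + 1.12² + 1.52² + 1.46² = 7.9765
Covariances σ_ij = r_ij · s_i · s_j:
  σ(I1,I2) = 0.54 × 1.51 × 1.12 = 0.9132
  σ(I1,I3) = 0.67 × 1.51 × 1.52 = 1.5378
  σ(I1,I4) = 0.28 × 1.51 × 1.46 = 0.6173
  σ(I2,I3) = 0.38 × 1.12 × 1.52 = 0.6469
  σ(I2,I4) = 0.25 × 1.12 × 1.46 = 0.4088
  σ(I3,I4) = 0.21 × 1.52 × 1.46 = 0.4660
σ²_T = Σσ²ᵢ + 2·Σσ_ij = 7.9765 + 2 × 4.5900 = 17.1565
α = (4/3)·(1 − 7.9765/17.1565) = 0.713

Cronbach's α = 0.713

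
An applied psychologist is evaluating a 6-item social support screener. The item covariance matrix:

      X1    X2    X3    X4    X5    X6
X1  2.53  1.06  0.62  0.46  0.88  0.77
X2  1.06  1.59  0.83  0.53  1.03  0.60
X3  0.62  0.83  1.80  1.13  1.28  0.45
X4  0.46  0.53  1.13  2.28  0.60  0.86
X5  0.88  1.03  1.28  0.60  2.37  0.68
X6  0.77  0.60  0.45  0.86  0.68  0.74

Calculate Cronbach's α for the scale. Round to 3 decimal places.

sum of item variances = 2.53 + 1.59 + 1.80 + 2.28 + 2.37 + 0.74 = 11.31
Σ_{i<j} σ_ij = 11.78
σ²_total = 11.31 + 2 × 11.78 = 34.87
α = (k/(k−1))·(1 − sum of item variances/σ²_total) = (6/5)·(1 − 11.31/34.87) = 0.811

α = 0.811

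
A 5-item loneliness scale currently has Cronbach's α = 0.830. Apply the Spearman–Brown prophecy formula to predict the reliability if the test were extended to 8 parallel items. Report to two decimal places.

Length factor m = 8/5 = 1.6000
α' = m·α / (1 + (m−1)·α)
   = 8/5 × 0.830 / (1 + (8/5 − 1) × 0.830)
   = 1.3280 / 1.4980 = 0.89

predicted reliability = 0.89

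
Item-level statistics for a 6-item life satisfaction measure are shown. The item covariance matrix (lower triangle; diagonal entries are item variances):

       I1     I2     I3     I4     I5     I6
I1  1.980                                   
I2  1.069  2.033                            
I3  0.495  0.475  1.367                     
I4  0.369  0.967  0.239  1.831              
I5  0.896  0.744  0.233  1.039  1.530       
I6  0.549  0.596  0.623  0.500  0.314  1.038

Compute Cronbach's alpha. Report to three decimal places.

α = 0.781

Σσ²ᵢ = 1.980 + 2.033 + 1.367 + 1.831 + 1.530 + 1.038 = 9.779
Sum of the distinct covariances = 9.108
σ²_T = 9.779 + 2 × 9.108 = 27.995
α = (k/(k−1))·(1 − Σσ²ᵢ/σ²_T) = (6/5)·(1 − 9.779/27.995) = 0.781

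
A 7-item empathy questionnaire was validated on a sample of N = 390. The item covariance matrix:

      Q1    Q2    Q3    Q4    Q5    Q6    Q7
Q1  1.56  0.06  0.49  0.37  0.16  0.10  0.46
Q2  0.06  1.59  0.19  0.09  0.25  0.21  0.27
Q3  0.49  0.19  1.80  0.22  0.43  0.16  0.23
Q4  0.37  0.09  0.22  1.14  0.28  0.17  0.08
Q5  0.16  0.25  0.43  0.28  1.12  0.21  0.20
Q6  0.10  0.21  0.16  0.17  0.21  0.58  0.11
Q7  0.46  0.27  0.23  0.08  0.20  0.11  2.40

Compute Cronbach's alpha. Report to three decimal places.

Cronbach's alpha = 0.562

ΣVar(i) = 1.56 + 1.59 + 1.80 + 1.14 + 1.12 + 0.58 + 2.40 = 10.19
Sum of the distinct covariances = 4.74
Var(T) = 10.19 + 2 × 4.74 = 19.67
α = (k/(k−1))·(1 − ΣVar(i)/Var(T)) = (7/6)·(1 − 10.19/19.67) = 0.562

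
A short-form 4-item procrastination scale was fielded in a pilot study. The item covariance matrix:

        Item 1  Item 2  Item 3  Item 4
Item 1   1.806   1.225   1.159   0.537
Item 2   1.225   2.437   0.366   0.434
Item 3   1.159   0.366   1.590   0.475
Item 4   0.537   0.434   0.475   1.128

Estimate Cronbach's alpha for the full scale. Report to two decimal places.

sum of item variances = 1.806 + 2.437 + 1.590 + 1.128 = 6.961
Sum of the distinct covariances = 4.196
σ²_total = 6.961 + 2 × 4.196 = 15.353
α = (k/(k−1))·(1 − sum of item variances/σ²_total) = (4/3)·(1 − 6.961/15.353) = 0.73

Cronbach's alpha = 0.73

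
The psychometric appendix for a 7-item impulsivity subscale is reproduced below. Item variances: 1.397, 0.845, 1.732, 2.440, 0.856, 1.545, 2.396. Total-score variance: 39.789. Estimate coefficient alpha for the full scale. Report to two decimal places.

coefficient alpha = 0.84

sum of item variances = 1.397 + 0.845 + 1.732 + 2.440 + 0.856 + 1.545 + 2.396 = 11.211
α = (k/(k−1))·(1 − sum of item variances/Var(T)) = (7/6)·(1 − 11.211/39.789) = 0.84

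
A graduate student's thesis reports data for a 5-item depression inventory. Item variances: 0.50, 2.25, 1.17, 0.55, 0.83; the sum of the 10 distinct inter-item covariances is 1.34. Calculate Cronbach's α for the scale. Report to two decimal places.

ΣVar(i) = 0.50 + 2.25 + 1.17 + 0.55 + 0.83 = 5.30
Sum of distinct covariances = 1.34
σ²_T = ΣVar(i) + 2·Σcov = 5.30 + 2 × 1.34 = 7.98
α = (5/4)·(1 − 5.30/7.98) = 0.42

α = 0.42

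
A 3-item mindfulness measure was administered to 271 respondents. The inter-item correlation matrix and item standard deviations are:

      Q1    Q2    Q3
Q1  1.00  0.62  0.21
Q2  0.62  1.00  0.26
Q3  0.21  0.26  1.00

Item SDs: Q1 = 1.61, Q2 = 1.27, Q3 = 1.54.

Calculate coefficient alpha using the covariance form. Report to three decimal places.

coefficient alpha = 0.617

Σσ²ᵢ = 1.61² + 1.27² + 1.54² = 6.5766
Covariances σ_ij = r_ij · s_i · s_j:
  σ(Q1,Q2) = 0.62 × 1.61 × 1.27 = 1.2677
  σ(Q1,Q3) = 0.21 × 1.61 × 1.54 = 0.5207
  σ(Q2,Q3) = 0.26 × 1.27 × 1.54 = 0.5085
σ²_T = Σσ²ᵢ + 2·Σσ_ij = 6.5766 + 2 × 2.2969 = 11.1704
α = (3/2)·(1 − 6.5766/11.1704) = 0.617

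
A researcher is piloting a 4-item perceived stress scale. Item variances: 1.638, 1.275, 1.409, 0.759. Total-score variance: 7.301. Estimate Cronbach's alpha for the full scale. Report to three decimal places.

Cronbach's alpha = 0.405

Σσᵢ² = 1.638 + 1.275 + 1.409 + 0.759 = 5.081
α = (k/(k−1))·(1 − Σσᵢ²/total variance) = (4/3)·(1 − 5.081/7.301) = 0.405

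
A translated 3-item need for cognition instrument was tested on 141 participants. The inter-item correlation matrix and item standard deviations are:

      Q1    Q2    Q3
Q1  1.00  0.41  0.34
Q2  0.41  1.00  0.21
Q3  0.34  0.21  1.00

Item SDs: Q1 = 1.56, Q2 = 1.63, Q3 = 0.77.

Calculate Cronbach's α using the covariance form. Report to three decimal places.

Σσ²ᵢ = 1.56² + 1.63² + 0.77² = 5.6834
Covariances σ_ij = r_ij · s_i · s_j:
  σ(Q1,Q2) = 0.41 × 1.56 × 1.63 = 1.0425
  σ(Q1,Q3) = 0.34 × 1.56 × 0.77 = 0.4084
  σ(Q2,Q3) = 0.21 × 1.63 × 0.77 = 0.2636
σ²_T = Σσ²ᵢ + 2·Σσ_ij = 5.6834 + 2 × 1.7145 = 9.1124
α = (3/2)·(1 − 5.6834/9.1124) = 0.564

α = 0.564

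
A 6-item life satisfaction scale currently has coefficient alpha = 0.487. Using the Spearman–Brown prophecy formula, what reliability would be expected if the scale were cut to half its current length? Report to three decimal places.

Length factor m = 1/2
α' = m·α / (1 − (1−m)·α)
   = 1/2 × 0.487 / (1 − (1 − 1/2) × 0.487)
   = 0.2435 / 0.7565 = 0.322

predicted reliability = 0.322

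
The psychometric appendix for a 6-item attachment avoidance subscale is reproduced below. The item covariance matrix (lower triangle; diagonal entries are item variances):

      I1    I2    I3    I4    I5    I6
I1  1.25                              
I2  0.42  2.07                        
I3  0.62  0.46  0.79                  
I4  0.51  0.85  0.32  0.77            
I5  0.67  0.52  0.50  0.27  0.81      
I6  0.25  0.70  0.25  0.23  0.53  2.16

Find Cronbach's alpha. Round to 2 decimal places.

Σσᵢ² = 1.25 + 2.07 + 0.79 + 0.77 + 0.81 + 2.16 = 7.85
Σ_{i<j} σ_ij = 7.10
σ²_total = 7.85 + 2 × 7.10 = 22.05
α = (k/(k−1))·(1 − Σσᵢ²/σ²_total) = (6/5)·(1 − 7.85/22.05) = 0.77

α = 0.77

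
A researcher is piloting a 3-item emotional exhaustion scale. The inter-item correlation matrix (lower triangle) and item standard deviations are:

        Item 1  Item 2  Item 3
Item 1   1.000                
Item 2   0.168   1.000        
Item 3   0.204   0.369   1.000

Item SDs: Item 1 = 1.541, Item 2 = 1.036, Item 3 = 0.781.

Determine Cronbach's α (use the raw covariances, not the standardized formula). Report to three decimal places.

Σσ²ᵢ = 1.541² + 1.036² + 0.781² = 4.0579
Covariances σ_ij = r_ij · s_i · s_j:
  σ(Item 1,Item 2) = 0.168 × 1.541 × 1.036 = 0.2682
  σ(Item 1,Item 3) = 0.204 × 1.541 × 0.781 = 0.2455
  σ(Item 2,Item 3) = 0.369 × 1.036 × 0.781 = 0.2986
σ²_T = Σσ²ᵢ + 2·Σσ_ij = 4.0579 + 2 × 0.8123 = 5.6825
α = (3/2)·(1 − 4.0579/5.6825) = 0.429

α = 0.429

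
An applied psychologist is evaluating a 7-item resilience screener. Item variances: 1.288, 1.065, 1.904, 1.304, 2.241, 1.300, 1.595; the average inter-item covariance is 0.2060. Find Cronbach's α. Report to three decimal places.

α = 0.522

ΣVar(i) = 1.288 + 1.065 + 1.904 + 1.304 + 2.241 + 1.300 + 1.595 = 10.697
Sum of the 21 distinct covariances = 21 × 0.2060 = 4.3260
Var(T) = ΣVar(i) + 2·Σcov = 10.697 + 2 × 4.3260 = 19.3490
α = (7/6)·(1 − 10.697/19.3490) = 0.522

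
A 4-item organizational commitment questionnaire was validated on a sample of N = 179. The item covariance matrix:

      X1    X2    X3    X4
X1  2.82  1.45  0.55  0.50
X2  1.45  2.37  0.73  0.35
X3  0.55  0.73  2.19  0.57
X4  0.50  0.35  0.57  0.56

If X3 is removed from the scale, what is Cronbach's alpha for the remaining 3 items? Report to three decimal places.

Remaining items: X1, X2, X4 (k = 3).
sum of item variances = 2.82 + 2.37 + 0.56 = 5.75
total variance = 5.75 + 2 × 2.30 = 10.35
α (item deleted) = (3/2)·(1 − 5.75/10.35) = 0.667

α = 0.667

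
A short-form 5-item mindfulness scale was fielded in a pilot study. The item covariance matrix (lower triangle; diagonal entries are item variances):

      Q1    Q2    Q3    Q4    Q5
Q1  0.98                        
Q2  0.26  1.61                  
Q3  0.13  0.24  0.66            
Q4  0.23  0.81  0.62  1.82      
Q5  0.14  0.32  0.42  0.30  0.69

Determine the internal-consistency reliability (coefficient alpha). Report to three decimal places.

coefficient alpha = 0.683

Σσᵢ² = 0.98 + 1.61 + 0.66 + 1.82 + 0.69 = 5.76
Sum of the distinct covariances = 3.47
total variance = 5.76 + 2 × 3.47 = 12.70
α = (k/(k−1))·(1 − Σσᵢ²/total variance) = (5/4)·(1 − 5.76/12.70) = 0.683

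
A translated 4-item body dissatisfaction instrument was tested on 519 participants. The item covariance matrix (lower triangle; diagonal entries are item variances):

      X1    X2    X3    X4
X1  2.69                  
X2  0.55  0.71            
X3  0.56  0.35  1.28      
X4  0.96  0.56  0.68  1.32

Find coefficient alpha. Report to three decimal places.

α = 0.733

ΣVar(i) = 2.69 + 0.71 + 1.28 + 1.32 = 6.00
Sum of the distinct covariances = 3.66
Var(T) = 6.00 + 2 × 3.66 = 13.32
α = (k/(k−1))·(1 − ΣVar(i)/Var(T)) = (4/3)·(1 − 6.00/13.32) = 0.733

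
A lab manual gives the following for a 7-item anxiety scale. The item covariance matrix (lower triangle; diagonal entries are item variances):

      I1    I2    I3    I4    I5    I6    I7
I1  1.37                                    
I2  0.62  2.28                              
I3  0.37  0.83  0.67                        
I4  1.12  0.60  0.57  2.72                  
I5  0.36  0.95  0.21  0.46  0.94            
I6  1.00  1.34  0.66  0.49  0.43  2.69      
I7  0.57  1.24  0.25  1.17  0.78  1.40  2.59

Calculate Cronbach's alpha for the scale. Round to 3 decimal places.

Σσ²ᵢ = 1.37 + 2.28 + 0.67 + 2.72 + 0.94 + 2.69 + 2.59 = 13.26
Sum of the distinct covariances = 15.42
σ²_T = 13.26 + 2 × 15.42 = 44.10
α = (k/(k−1))·(1 − Σσ²ᵢ/σ²_T) = (7/6)·(1 − 13.26/44.10) = 0.816

α = 0.816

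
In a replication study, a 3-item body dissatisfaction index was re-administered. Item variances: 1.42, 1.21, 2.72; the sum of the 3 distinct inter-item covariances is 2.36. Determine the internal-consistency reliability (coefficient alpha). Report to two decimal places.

α = 0.70

Σσ²ᵢ = 1.42 + 1.21 + 2.72 = 5.35
Sum of distinct covariances = 2.36
total variance = Σσ²ᵢ + 2·Σcov = 5.35 + 2 × 2.36 = 10.07
α = (3/2)·(1 − 5.35/10.07) = 0.70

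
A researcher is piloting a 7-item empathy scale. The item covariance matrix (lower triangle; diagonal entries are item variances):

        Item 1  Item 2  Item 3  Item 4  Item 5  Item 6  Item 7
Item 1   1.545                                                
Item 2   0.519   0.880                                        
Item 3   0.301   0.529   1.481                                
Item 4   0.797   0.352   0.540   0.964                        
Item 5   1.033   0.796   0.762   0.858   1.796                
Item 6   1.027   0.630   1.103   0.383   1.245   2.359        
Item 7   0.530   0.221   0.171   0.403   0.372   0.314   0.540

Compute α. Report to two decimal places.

Σσ²ᵢ = 1.545 + 0.880 + 1.481 + 0.964 + 1.796 + 2.359 + 0.540 = 9.565
Σ_{i<j} σ_ij = 12.886
Var(T) = 9.565 + 2 × 12.886 = 35.337
α = (k/(k−1))·(1 − Σσ²ᵢ/Var(T)) = (7/6)·(1 − 9.565/35.337) = 0.85

α = 0.85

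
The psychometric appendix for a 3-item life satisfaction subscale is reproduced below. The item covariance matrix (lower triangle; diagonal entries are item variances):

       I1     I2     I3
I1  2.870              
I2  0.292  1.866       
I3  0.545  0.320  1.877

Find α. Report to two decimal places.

α = 0.39

sum of item variances = 2.870 + 1.866 + 1.877 = 6.613
Sum of off-diagonal covariances = 1.157
total variance = 6.613 + 2 × 1.157 = 8.927
α = (k/(k−1))·(1 − sum of item variances/total variance) = (3/2)·(1 − 6.613/8.927) = 0.39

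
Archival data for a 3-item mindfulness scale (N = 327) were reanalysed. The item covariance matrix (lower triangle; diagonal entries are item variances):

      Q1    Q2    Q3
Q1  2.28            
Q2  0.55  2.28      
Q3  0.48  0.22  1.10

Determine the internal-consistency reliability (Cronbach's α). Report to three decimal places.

Σσ²ᵢ = 2.28 + 2.28 + 1.10 = 5.66
Σ_{i<j} σ_ij = 1.25
total variance = 5.66 + 2 × 1.25 = 8.16
α = (k/(k−1))·(1 − Σσ²ᵢ/total variance) = (3/2)·(1 − 5.66/8.16) = 0.460

Cronbach's α = 0.460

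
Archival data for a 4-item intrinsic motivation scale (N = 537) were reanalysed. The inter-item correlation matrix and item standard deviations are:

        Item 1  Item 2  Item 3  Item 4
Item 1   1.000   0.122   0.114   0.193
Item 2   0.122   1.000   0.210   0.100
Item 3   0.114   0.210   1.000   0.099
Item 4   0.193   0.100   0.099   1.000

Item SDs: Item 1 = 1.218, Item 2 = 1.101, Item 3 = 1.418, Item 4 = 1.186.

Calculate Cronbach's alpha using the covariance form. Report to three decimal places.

α = 0.390

Σσ²ᵢ = 1.218² + 1.101² + 1.418² + 1.186² = 6.1130
Covariances σ_ij = r_ij · s_i · s_j:
  σ(Item 1,Item 2) = 0.122 × 1.218 × 1.101 = 0.1636
  σ(Item 1,Item 3) = 0.114 × 1.218 × 1.418 = 0.1969
  σ(Item 1,Item 4) = 0.193 × 1.218 × 1.186 = 0.2788
  σ(Item 2,Item 3) = 0.210 × 1.101 × 1.418 = 0.3279
  σ(Item 2,Item 4) = 0.100 × 1.101 × 1.186 = 0.1306
  σ(Item 3,Item 4) = 0.099 × 1.418 × 1.186 = 0.1665
σ²_T = Σσ²ᵢ + 2·Σσ_ij = 6.1130 + 2 × 1.2643 = 8.6416
α = (4/3)·(1 − 6.1130/8.6416) = 0.390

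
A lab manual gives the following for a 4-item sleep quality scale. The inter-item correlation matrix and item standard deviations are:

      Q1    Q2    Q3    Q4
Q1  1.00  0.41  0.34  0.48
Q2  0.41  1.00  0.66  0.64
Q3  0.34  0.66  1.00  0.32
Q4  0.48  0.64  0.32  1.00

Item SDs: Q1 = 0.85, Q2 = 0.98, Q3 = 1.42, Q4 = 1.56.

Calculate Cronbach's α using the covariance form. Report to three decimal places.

Σσ²ᵢ = 0.85² + 0.98² + 1.42² + 1.56² = 6.1329
Covariances σ_ij = r_ij · s_i · s_j:
  σ(Q1,Q2) = 0.41 × 0.85 × 0.98 = 0.3415
  σ(Q1,Q3) = 0.34 × 0.85 × 1.42 = 0.4104
  σ(Q1,Q4) = 0.48 × 0.85 × 1.56 = 0.6365
  σ(Q2,Q3) = 0.66 × 0.98 × 1.42 = 0.9185
  σ(Q2,Q4) = 0.64 × 0.98 × 1.56 = 0.9784
  σ(Q3,Q4) = 0.32 × 1.42 × 1.56 = 0.7089
σ²_T = Σσ²ᵢ + 2·Σσ_ij = 6.1329 + 2 × 3.9942 = 14.1213
α = (4/3)·(1 − 6.1329/14.1213) = 0.754

α = 0.754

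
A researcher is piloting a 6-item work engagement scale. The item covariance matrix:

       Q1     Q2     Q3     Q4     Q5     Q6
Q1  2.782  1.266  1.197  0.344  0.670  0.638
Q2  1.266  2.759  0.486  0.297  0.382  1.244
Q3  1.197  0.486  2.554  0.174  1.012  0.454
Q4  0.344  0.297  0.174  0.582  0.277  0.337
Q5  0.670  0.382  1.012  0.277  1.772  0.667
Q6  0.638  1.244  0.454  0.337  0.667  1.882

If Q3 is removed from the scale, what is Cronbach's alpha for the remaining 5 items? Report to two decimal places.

Remaining items: Q1, Q2, Q4, Q5, Q6 (k = 5).
sum of item variances = 2.782 + 2.759 + 0.582 + 1.772 + 1.882 = 9.777
σ²_T = 9.777 + 2 × 6.122 = 22.021
α (item deleted) = (5/4)·(1 − 9.777/22.021) = 0.70

α = 0.70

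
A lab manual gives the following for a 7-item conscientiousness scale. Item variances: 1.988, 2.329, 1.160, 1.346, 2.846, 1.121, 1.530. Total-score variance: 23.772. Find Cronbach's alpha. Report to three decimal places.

α = 0.562

Σσ²ᵢ = 1.988 + 2.329 + 1.160 + 1.346 + 2.846 + 1.121 + 1.530 = 12.320
α = (k/(k−1))·(1 − Σσ²ᵢ/σ²_total) = (7/6)·(1 − 12.320/23.772) = 0.562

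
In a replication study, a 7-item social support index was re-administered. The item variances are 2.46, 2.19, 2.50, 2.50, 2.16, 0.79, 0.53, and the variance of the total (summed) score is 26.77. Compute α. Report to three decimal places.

sum of item variances = 2.46 + 2.19 + 2.50 + 2.50 + 2.16 + 0.79 + 0.53 = 13.13
α = (k/(k−1))·(1 − sum of item variances/σ²_total) = (7/6)·(1 − 13.13/26.77) = 0.594

α = 0.594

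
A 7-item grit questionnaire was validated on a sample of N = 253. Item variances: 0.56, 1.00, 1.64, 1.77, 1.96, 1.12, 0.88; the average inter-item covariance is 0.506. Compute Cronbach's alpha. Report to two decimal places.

Σσᵢ² = 0.56 + 1.00 + 1.64 + 1.77 + 1.96 + 1.12 + 0.88 = 8.93
Sum of the 21 distinct covariances = 21 × 0.506 = 10.626
total variance = Σσᵢ² + 2·Σcov = 8.93 + 2 × 10.626 = 30.182
α = (7/6)·(1 − 8.93/30.182) = 0.82

Cronbach's alpha = 0.82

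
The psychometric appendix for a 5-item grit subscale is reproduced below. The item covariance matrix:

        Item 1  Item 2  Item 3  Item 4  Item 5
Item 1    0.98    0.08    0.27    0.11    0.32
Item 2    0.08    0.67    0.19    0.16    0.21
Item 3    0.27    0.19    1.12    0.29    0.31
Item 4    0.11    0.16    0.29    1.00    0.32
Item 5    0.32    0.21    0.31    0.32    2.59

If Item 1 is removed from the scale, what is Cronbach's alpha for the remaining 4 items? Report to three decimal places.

Remaining items: Item 2, Item 3, Item 4, Item 5 (k = 4).
ΣVar(i) = 0.67 + 1.12 + 1.00 + 2.59 = 5.38
total variance = 5.38 + 2 × 1.48 = 8.34
α (item deleted) = (4/3)·(1 − 5.38/8.34) = 0.473

α = 0.473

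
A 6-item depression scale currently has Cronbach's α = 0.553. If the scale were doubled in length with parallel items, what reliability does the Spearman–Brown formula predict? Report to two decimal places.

Length factor m = 2
α' = m·α / (1 + (m−1)·α)
   = 2 × 0.553 / (1 + (2 − 1) × 0.553)
   = 1.1060 / 1.5530 = 0.71

predicted reliability = 0.71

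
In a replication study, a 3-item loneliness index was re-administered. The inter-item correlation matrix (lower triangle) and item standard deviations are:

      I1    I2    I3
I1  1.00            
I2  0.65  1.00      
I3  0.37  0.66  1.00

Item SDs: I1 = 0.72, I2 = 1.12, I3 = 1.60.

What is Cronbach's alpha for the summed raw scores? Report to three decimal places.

Cronbach's alpha = 0.744

Σσ²ᵢ = 0.72² + 1.12² + 1.60² = 4.3328
Covariances σ_ij = r_ij · s_i · s_j:
  σ(I1,I2) = 0.65 × 0.72 × 1.12 = 0.5242
  σ(I1,I3) = 0.37 × 0.72 × 1.60 = 0.4262
  σ(I2,I3) = 0.66 × 1.12 × 1.60 = 1.1827
σ²_T = Σσ²ᵢ + 2·Σσ_ij = 4.3328 + 2 × 2.1331 = 8.5990
α = (3/2)·(1 − 4.3328/8.5990) = 0.744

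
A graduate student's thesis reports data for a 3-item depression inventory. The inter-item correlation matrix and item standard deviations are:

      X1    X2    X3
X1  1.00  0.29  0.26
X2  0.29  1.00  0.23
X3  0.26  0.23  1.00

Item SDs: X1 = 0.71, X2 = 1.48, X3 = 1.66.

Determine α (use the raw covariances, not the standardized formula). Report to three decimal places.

α = 0.452

Σσ²ᵢ = 0.71² + 1.48² + 1.66² = 5.4501
Covariances σ_ij = r_ij · s_i · s_j:
  σ(X1,X2) = 0.29 × 0.71 × 1.48 = 0.3047
  σ(X1,X3) = 0.26 × 0.71 × 1.66 = 0.3064
  σ(X2,X3) = 0.23 × 1.48 × 1.66 = 0.5651
σ²_T = Σσ²ᵢ + 2·Σσ_ij = 5.4501 + 2 × 1.1762 = 7.8025
α = (3/2)·(1 − 5.4501/7.8025) = 0.452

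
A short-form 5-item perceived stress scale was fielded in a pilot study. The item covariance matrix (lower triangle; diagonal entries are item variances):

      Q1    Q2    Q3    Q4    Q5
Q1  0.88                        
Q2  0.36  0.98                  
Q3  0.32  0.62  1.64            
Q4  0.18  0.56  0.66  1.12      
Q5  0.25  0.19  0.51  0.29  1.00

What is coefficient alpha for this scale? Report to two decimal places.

sum of item variances = 0.88 + 0.98 + 1.64 + 1.12 + 1.00 = 5.62
Sum of off-diagonal covariances = 3.94
Var(T) = 5.62 + 2 × 3.94 = 13.50
α = (k/(k−1))·(1 − sum of item variances/Var(T)) = (5/4)·(1 − 5.62/13.50) = 0.73

α = 0.73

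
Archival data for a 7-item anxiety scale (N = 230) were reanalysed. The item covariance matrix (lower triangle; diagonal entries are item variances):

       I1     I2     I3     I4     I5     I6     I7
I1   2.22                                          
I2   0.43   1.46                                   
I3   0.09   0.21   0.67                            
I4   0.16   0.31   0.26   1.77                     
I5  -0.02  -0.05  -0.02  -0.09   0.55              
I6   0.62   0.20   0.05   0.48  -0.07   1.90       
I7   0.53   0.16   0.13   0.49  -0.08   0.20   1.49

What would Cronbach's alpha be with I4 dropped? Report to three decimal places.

α = 0.438

Remaining items: I1, I2, I3, I5, I6, I7 (k = 6).
sum of item variances = 2.22 + 1.46 + 0.67 + 0.55 + 1.90 + 1.49 = 8.29
Var(T) = 8.29 + 2 × 2.38 = 13.05
α (item deleted) = (6/5)·(1 − 8.29/13.05) = 0.438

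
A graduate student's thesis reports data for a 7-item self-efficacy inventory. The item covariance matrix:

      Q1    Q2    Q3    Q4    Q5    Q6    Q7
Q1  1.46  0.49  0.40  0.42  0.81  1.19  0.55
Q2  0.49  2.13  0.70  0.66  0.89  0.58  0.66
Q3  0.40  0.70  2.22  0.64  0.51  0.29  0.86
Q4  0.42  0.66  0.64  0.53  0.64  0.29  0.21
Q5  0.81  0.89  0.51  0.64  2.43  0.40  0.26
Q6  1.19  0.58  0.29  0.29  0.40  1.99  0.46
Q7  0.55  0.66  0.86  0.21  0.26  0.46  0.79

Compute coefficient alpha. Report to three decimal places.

α = 0.786

Σσᵢ² = 1.46 + 2.13 + 2.22 + 0.53 + 2.43 + 1.99 + 0.79 = 11.55
Sum of the distinct covariances = 11.91
Var(T) = 11.55 + 2 × 11.91 = 35.37
α = (k/(k−1))·(1 − Σσᵢ²/Var(T)) = (7/6)·(1 − 11.55/35.37) = 0.786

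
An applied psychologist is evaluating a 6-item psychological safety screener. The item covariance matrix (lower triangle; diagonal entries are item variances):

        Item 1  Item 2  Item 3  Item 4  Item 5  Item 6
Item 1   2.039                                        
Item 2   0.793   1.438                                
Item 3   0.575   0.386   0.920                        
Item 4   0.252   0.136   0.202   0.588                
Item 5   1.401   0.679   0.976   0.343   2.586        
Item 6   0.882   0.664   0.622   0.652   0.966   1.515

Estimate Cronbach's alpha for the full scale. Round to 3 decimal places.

Σσ²ᵢ = 2.039 + 1.438 + 0.920 + 0.588 + 2.586 + 1.515 = 9.086
Sum of off-diagonal covariances = 9.529
total variance = 9.086 + 2 × 9.529 = 28.144
α = (k/(k−1))·(1 − Σσ²ᵢ/total variance) = (6/5)·(1 − 9.086/28.144) = 0.813

α = 0.813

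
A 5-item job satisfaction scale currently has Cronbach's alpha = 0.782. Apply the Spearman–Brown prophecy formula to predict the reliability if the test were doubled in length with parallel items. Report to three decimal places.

predicted reliability = 0.878

Length factor m = 2
α' = m·α / (1 + (m−1)·α)
   = 2 × 0.782 / (1 + (2 − 1) × 0.782)
   = 1.5640 / 1.7820 = 0.878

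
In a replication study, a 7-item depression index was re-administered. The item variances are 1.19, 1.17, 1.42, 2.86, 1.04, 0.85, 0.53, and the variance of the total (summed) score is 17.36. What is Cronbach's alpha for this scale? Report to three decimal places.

Σσᵢ² = 1.19 + 1.17 + 1.42 + 2.86 + 1.04 + 0.85 + 0.53 = 9.06
α = (k/(k−1))·(1 − Σσᵢ²/σ²_T) = (7/6)·(1 − 9.06/17.36) = 0.558

α = 0.558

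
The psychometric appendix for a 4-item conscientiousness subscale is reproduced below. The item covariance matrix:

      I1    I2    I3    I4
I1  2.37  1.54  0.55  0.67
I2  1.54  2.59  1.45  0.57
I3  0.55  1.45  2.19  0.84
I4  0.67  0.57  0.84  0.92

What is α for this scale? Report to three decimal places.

α = 0.776

Σσ²ᵢ = 2.37 + 2.59 + 2.19 + 0.92 = 8.07
Sum of off-diagonal covariances = 5.62
total variance = 8.07 + 2 × 5.62 = 19.31
α = (k/(k−1))·(1 − Σσ²ᵢ/total variance) = (4/3)·(1 − 8.07/19.31) = 0.776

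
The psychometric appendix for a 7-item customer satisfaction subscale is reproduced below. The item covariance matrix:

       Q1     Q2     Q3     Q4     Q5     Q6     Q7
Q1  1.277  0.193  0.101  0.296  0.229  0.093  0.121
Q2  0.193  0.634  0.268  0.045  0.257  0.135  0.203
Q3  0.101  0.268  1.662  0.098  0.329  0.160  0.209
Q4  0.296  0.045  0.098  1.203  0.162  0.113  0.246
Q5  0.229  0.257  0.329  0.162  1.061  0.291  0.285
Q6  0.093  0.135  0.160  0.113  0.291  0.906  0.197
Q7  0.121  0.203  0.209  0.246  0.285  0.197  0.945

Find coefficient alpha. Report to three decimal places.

Σσᵢ² = 1.277 + 0.634 + 1.662 + 1.203 + 1.061 + 0.906 + 0.945 = 7.688
Sum of the distinct covariances = 4.031
total variance = 7.688 + 2 × 4.031 = 15.750
α = (k/(k−1))·(1 − Σσᵢ²/total variance) = (7/6)·(1 − 7.688/15.750) = 0.597

α = 0.597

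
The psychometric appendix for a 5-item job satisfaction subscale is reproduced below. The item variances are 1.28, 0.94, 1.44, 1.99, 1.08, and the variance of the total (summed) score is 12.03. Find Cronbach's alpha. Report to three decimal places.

ΣVar(i) = 1.28 + 0.94 + 1.44 + 1.99 + 1.08 = 6.73
α = (k/(k−1))·(1 − ΣVar(i)/Var(T)) = (5/4)·(1 − 6.73/12.03) = 0.551

α = 0.551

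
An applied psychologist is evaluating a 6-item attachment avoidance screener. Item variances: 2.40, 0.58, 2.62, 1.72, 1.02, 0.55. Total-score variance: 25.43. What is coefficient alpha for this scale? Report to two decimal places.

α = 0.78

ΣVar(i) = 2.40 + 0.58 + 2.62 + 1.72 + 1.02 + 0.55 = 8.89
α = (k/(k−1))·(1 − ΣVar(i)/σ²_T) = (6/5)·(1 − 8.89/25.43) = 0.78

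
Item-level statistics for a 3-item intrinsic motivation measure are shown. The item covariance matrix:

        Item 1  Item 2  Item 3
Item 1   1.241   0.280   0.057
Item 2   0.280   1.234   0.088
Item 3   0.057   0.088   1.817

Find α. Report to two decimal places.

α = 0.25

sum of item variances = 1.241 + 1.234 + 1.817 = 4.292
Σ_{i<j} σ_ij = 0.425
total variance = 4.292 + 2 × 0.425 = 5.142
α = (k/(k−1))·(1 − sum of item variances/total variance) = (3/2)·(1 − 4.292/5.142) = 0.25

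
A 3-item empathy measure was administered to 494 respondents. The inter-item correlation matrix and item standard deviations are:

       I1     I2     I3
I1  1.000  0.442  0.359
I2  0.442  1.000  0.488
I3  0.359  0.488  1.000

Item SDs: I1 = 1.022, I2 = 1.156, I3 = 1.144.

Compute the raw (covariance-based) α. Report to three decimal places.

α = 0.694

Σσ²ᵢ = 1.022² + 1.156² + 1.144² = 3.6896
Covariances σ_ij = r_ij · s_i · s_j:
  σ(I1,I2) = 0.442 × 1.022 × 1.156 = 0.5222
  σ(I1,I3) = 0.359 × 1.022 × 1.144 = 0.4197
  σ(I2,I3) = 0.488 × 1.156 × 1.144 = 0.6454
σ²_T = Σσ²ᵢ + 2·Σσ_ij = 3.6896 + 2 × 1.5873 = 6.8642
α = (3/2)·(1 − 3.6896/6.8642) = 0.694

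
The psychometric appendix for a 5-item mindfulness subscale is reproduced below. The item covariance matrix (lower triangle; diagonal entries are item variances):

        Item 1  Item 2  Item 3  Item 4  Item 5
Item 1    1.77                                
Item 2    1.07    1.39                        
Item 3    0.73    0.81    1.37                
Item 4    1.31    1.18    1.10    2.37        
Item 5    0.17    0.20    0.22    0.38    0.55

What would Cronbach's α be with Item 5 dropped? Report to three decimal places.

Remaining items: Item 1, Item 2, Item 3, Item 4 (k = 4).
ΣVar(i) = 1.77 + 1.39 + 1.37 + 2.37 = 6.90
σ²_T = 6.90 + 2 × 6.20 = 19.30
α (item deleted) = (4/3)·(1 − 6.90/19.30) = 0.857

α = 0.857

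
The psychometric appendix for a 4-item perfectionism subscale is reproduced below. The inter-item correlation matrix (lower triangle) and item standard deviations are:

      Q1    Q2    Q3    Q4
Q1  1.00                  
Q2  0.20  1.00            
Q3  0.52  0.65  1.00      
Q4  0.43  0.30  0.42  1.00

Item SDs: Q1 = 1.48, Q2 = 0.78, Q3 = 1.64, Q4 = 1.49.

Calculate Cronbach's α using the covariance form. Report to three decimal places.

Σσ²ᵢ = 1.48² + 0.78² + 1.64² + 1.49² = 7.7085
Covariances σ_ij = r_ij · s_i · s_j:
  σ(Q1,Q2) = 0.20 × 1.48 × 0.78 = 0.2309
  σ(Q1,Q3) = 0.52 × 1.48 × 1.64 = 1.2621
  σ(Q1,Q4) = 0.43 × 1.48 × 1.49 = 0.9482
  σ(Q2,Q3) = 0.65 × 0.78 × 1.64 = 0.8315
  σ(Q2,Q4) = 0.30 × 0.78 × 1.49 = 0.3487
  σ(Q3,Q4) = 0.42 × 1.64 × 1.49 = 1.0263
σ²_T = Σσ²ᵢ + 2·Σσ_ij = 7.7085 + 2 × 4.6477 = 17.0039
α = (4/3)·(1 − 7.7085/17.0039) = 0.729

α = 0.729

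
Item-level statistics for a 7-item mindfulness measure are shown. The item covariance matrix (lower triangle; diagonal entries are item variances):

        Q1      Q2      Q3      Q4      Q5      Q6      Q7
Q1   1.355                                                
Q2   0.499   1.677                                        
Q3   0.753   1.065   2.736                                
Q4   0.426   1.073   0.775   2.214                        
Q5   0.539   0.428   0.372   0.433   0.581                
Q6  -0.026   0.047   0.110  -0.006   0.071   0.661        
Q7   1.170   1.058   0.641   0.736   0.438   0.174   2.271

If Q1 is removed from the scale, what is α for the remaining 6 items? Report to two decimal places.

Remaining items: Q2, Q3, Q4, Q5, Q6, Q7 (k = 6).
sum of item variances = 1.677 + 2.736 + 2.214 + 0.581 + 0.661 + 2.271 = 10.140
σ²_T = 10.140 + 2 × 7.415 = 24.970
α (item deleted) = (6/5)·(1 − 10.140/24.970) = 0.71

α = 0.71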